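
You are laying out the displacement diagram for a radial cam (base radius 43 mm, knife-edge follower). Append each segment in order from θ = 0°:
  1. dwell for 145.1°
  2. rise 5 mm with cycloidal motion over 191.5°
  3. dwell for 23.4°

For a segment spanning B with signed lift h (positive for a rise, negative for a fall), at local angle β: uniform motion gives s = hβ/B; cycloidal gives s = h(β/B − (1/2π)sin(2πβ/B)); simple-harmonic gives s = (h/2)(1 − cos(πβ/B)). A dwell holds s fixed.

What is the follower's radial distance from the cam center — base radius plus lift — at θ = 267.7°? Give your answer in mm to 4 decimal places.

seg 1 [0°–145.1°] dwell: s stays 0.0000
seg 2 [145.1°–336.6°] cycloidal, h=5: θ=267.7° here. β=122.6, B=191.5. 5·(0.6402 − sin(2π·0.6402)/(2π)) = 3.8149 → s = 3.8149
radial distance = base radius + s = 43 + 3.8149 = 46.8149

46.8149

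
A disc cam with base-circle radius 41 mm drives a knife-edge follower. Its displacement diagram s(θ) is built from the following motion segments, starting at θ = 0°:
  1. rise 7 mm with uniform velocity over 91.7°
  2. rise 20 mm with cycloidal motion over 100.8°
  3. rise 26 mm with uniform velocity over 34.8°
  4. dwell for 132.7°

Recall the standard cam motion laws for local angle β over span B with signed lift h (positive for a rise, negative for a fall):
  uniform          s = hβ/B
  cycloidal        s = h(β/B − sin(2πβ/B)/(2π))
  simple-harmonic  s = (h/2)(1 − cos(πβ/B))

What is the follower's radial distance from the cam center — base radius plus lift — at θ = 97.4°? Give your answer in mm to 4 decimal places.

seg 1 [0°–91.7°] uniform, h=7: full span → s += 7 → s = 7.0000
seg 2 [91.7°–192.5°] cycloidal, h=20: θ=97.4° here. β=5.7, B=100.8. 20·(0.0565 − sin(2π·0.0565)/(2π)) = 0.0236 → s = 7.0236
radial distance = base radius + s = 41 + 7.0236 = 48.0236

48.0236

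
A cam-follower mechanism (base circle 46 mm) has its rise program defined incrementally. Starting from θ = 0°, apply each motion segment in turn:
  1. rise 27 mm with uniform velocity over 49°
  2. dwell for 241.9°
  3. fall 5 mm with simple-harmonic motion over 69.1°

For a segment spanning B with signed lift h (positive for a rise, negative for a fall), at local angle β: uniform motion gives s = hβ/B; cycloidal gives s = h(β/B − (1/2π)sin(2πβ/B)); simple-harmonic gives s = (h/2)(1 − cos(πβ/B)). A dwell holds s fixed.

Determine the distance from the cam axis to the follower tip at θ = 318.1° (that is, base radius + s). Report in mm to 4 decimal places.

seg 1 [0°–49°] uniform, h=27: full span → s += 27 → s = 27.0000
seg 2 [49°–290.9°] dwell: s stays 27.0000
seg 3 [290.9°–360°] simple-harmonic, h=-5: θ=318.1° here. β=27.2, B=69.1. -5/2·(1 − cos(π·0.3936)) = -1.6801 → s = 25.3199
radial distance = base radius + s = 46 + 25.3199 = 71.3199

71.3199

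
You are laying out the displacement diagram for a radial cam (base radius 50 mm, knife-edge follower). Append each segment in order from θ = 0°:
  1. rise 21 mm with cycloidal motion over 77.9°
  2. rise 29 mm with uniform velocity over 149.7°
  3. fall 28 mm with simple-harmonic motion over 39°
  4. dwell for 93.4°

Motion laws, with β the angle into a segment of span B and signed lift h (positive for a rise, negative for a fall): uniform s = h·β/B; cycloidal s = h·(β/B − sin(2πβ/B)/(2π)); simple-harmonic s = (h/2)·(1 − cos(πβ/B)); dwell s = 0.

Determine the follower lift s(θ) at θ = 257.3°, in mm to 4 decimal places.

seg 1 [0°–77.9°] cycloidal, h=21: full span → s += 21 → s = 21.0000
seg 2 [77.9°–227.6°] uniform, h=29: full span → s += 29 → s = 50.0000
seg 3 [227.6°–266.6°] simple-harmonic, h=-28: θ=257.3° here. β=29.7, B=39. -28/2·(1 − cos(π·0.7615)) = -24.2518 → s = 25.7482

25.7482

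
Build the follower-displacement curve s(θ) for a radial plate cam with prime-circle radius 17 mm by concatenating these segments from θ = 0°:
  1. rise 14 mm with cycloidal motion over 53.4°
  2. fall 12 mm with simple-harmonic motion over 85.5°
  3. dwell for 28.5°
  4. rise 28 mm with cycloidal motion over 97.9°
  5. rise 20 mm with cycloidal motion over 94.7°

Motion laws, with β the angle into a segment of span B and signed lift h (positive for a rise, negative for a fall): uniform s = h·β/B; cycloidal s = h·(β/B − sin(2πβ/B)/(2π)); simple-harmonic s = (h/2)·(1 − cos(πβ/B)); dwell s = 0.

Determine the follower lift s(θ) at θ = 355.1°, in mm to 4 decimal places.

seg 1 [0°–53.4°] cycloidal, h=14: full span → s += 14 → s = 14.0000
seg 2 [53.4°–138.9°] simple-harmonic, h=-12: full span → s += -12 → s = 2.0000
seg 3 [138.9°–167.4°] dwell: s stays 2.0000
seg 4 [167.4°–265.3°] cycloidal, h=28: full span → s += 28 → s = 30.0000
seg 5 [265.3°–360°] cycloidal, h=20: θ=355.1° here. β=89.8, B=94.7. 20·(0.9483 − sin(2π·0.9483)/(2π)) = 19.9819 → s = 49.9819

49.9819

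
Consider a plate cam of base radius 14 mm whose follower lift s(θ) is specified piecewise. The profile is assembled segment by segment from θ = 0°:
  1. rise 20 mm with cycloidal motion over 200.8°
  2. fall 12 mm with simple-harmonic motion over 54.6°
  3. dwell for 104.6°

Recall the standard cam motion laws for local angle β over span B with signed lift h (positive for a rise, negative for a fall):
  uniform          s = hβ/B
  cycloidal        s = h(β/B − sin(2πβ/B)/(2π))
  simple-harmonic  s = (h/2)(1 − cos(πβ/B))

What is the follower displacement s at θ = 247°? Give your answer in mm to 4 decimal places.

seg 1 [0°–200.8°] cycloidal, h=20: full span → s += 20 → s = 20.0000
seg 2 [200.8°–255.4°] simple-harmonic, h=-12: θ=247° here. β=46.2, B=54.6. -12/2·(1 − cos(π·0.8462)) = -11.3127 → s = 8.6873

8.6873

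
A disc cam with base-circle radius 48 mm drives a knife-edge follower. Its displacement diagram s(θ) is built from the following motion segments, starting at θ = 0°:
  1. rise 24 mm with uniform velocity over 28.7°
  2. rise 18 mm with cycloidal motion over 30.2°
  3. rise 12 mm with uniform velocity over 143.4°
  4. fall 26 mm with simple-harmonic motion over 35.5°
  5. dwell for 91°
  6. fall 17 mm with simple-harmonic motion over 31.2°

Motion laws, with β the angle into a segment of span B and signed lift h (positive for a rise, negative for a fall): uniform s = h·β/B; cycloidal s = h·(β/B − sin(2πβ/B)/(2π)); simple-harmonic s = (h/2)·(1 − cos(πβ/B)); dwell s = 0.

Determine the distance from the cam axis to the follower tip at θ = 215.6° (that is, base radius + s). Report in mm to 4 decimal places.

seg 1 [0°–28.7°] uniform, h=24: full span → s += 24 → s = 24.0000
seg 2 [28.7°–58.9°] cycloidal, h=18: full span → s += 18 → s = 42.0000
seg 3 [58.9°–202.3°] uniform, h=12: full span → s += 12 → s = 54.0000
seg 4 [202.3°–237.8°] simple-harmonic, h=-26: θ=215.6° here. β=13.3, B=35.5. -26/2·(1 − cos(π·0.3746)) = -8.0118 → s = 45.9882
radial distance = base radius + s = 48 + 45.9882 = 93.9882

93.9882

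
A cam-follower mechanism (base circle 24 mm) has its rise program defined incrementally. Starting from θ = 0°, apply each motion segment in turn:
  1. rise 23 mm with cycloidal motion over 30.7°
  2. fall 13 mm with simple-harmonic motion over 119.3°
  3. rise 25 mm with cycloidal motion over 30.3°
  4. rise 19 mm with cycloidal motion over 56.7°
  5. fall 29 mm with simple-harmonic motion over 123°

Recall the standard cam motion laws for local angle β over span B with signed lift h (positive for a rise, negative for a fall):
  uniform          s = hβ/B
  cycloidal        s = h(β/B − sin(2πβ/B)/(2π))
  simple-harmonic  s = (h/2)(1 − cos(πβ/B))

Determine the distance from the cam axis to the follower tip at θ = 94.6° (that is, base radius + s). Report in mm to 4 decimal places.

seg 1 [0°–30.7°] cycloidal, h=23: full span → s += 23 → s = 23.0000
seg 2 [30.7°–150°] simple-harmonic, h=-13: θ=94.6° here. β=63.9, B=119.3. -13/2·(1 − cos(π·0.5356)) = -7.2259 → s = 15.7741
radial distance = base radius + s = 24 + 15.7741 = 39.7741

39.7741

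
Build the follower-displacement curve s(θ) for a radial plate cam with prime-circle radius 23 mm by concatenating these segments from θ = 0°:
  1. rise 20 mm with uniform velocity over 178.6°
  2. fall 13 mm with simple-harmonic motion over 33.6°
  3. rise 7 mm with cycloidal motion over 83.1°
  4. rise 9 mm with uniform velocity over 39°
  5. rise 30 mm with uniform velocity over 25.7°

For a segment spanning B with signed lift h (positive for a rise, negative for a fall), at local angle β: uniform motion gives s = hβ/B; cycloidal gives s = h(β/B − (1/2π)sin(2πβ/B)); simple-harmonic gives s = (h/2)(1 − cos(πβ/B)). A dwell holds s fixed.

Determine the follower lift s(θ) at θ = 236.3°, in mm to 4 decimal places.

seg 1 [0°–178.6°] uniform, h=20: full span → s += 20 → s = 20.0000
seg 2 [178.6°–212.2°] simple-harmonic, h=-13: full span → s += -13 → s = 7.0000
seg 3 [212.2°–295.3°] cycloidal, h=7: θ=236.3° here. β=24.1, B=83.1. 7·(0.2900 − sin(2π·0.2900)/(2π)) = 0.9510 → s = 7.9510

7.9510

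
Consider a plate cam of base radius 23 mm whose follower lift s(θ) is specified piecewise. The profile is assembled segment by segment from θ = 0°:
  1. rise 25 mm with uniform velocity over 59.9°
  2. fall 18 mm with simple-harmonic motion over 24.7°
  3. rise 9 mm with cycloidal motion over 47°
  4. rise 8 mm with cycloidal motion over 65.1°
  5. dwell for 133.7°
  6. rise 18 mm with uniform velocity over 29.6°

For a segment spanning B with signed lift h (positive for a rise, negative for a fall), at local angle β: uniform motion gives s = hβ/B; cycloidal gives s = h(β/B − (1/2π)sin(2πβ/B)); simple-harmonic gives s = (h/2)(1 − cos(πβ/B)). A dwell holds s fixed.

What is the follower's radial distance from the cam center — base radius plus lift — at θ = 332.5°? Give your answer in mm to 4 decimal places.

seg 1 [0°–59.9°] uniform, h=25: full span → s += 25 → s = 25.0000
seg 2 [59.9°–84.6°] simple-harmonic, h=-18: full span → s += -18 → s = 7.0000
seg 3 [84.6°–131.6°] cycloidal, h=9: full span → s += 9 → s = 16.0000
seg 4 [131.6°–196.7°] cycloidal, h=8: full span → s += 8 → s = 24.0000
seg 5 [196.7°–330.4°] dwell: s stays 24.0000
seg 6 [330.4°–360°] uniform, h=18: θ=332.5° here. β=2.1, B=29.6. 18·2.1/29.6 = 1.2770 → s = 25.2770
radial distance = base radius + s = 23 + 25.2770 = 48.2770

48.2770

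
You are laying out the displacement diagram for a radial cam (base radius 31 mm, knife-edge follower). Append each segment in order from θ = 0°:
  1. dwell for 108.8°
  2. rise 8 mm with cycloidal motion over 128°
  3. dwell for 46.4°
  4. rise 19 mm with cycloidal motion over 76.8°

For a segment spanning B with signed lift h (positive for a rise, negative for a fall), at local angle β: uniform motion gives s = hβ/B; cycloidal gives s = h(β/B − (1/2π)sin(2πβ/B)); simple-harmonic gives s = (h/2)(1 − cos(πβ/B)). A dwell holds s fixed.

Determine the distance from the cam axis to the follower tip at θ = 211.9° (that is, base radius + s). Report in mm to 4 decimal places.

seg 1 [0°–108.8°] dwell: s stays 0.0000
seg 2 [108.8°–236.8°] cycloidal, h=8: θ=211.9° here. β=103.1, B=128. 8·(0.8055 − sin(2π·0.8055)/(2π)) = 7.6404 → s = 7.6404
radial distance = base radius + s = 31 + 7.6404 = 38.6404

38.6404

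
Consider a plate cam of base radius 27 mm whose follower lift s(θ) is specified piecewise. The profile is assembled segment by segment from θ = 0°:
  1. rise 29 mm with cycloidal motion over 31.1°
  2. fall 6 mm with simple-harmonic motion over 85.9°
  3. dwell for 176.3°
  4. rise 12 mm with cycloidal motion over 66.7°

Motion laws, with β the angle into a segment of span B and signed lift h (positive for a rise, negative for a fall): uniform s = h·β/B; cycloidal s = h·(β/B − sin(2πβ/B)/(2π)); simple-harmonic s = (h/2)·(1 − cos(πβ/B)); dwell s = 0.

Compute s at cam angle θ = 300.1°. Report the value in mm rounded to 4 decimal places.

seg 1 [0°–31.1°] cycloidal, h=29: full span → s += 29 → s = 29.0000
seg 2 [31.1°–117°] simple-harmonic, h=-6: full span → s += -6 → s = 23.0000
seg 3 [117°–293.3°] dwell: s stays 23.0000
seg 4 [293.3°–360°] cycloidal, h=12: θ=300.1° here. β=6.8, B=66.7. 12·(0.1019 − sin(2π·0.1019)/(2π)) = 0.0820 → s = 23.0820

23.0820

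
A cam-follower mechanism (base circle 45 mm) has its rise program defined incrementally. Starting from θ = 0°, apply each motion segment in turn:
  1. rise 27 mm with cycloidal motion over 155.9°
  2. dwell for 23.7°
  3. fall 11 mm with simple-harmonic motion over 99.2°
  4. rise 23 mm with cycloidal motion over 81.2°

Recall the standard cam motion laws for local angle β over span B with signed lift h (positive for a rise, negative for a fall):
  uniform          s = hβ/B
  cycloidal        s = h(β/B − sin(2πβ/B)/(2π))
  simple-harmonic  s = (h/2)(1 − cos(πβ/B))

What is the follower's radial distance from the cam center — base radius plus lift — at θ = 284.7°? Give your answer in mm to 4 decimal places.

seg 1 [0°–155.9°] cycloidal, h=27: full span → s += 27 → s = 27.0000
seg 2 [155.9°–179.6°] dwell: s stays 27.0000
seg 3 [179.6°–278.8°] simple-harmonic, h=-11: full span → s += -11 → s = 16.0000
seg 4 [278.8°–360°] cycloidal, h=23: θ=284.7° here. β=5.9, B=81.2. 23·(0.0727 − sin(2π·0.0727)/(2π)) = 0.0575 → s = 16.0575
radial distance = base radius + s = 45 + 16.0575 = 61.0575

61.0575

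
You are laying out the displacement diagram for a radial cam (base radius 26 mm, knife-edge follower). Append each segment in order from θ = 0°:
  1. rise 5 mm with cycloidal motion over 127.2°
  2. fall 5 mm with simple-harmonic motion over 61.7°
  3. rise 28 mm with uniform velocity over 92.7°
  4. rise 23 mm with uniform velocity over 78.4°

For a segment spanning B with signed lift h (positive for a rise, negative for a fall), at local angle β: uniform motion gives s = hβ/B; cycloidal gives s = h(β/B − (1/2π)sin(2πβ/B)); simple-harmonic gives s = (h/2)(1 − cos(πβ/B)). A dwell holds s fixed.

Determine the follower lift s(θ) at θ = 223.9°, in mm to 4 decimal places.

seg 1 [0°–127.2°] cycloidal, h=5: full span → s += 5 → s = 5.0000
seg 2 [127.2°–188.9°] simple-harmonic, h=-5: full span → s += -5 → s = 0.0000
seg 3 [188.9°–281.6°] uniform, h=28: θ=223.9° here. β=35, B=92.7. 28·35/92.7 = 10.5717 → s = 10.5717

10.5717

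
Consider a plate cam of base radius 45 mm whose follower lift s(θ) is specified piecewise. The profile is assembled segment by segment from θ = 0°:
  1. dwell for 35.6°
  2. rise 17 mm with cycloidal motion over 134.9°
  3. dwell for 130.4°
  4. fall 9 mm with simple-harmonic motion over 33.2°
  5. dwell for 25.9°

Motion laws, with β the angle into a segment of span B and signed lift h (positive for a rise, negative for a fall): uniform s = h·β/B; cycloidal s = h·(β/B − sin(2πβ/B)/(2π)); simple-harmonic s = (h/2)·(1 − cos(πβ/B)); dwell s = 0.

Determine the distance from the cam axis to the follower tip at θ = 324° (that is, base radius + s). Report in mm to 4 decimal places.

seg 1 [0°–35.6°] dwell: s stays 0.0000
seg 2 [35.6°–170.5°] cycloidal, h=17: full span → s += 17 → s = 17.0000
seg 3 [170.5°–300.9°] dwell: s stays 17.0000
seg 4 [300.9°–334.1°] simple-harmonic, h=-9: θ=324° here. β=23.1, B=33.2. -9/2·(1 − cos(π·0.6958)) = -7.0966 → s = 9.9034
radial distance = base radius + s = 45 + 9.9034 = 54.9034

54.9034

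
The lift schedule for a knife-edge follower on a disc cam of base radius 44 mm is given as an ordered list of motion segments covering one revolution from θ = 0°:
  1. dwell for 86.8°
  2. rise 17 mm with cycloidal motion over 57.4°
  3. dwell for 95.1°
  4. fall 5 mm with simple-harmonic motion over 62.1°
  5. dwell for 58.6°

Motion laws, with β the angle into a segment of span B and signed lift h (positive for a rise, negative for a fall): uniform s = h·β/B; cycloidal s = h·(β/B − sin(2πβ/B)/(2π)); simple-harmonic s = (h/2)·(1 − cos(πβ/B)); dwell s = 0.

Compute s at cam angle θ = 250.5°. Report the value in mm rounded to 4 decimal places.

seg 1 [0°–86.8°] dwell: s stays 0.0000
seg 2 [86.8°–144.2°] cycloidal, h=17: full span → s += 17 → s = 17.0000
seg 3 [144.2°–239.3°] dwell: s stays 17.0000
seg 4 [239.3°–301.4°] simple-harmonic, h=-5: θ=250.5° here. β=11.2, B=62.1. -5/2·(1 − cos(π·0.1804)) = -0.3907 → s = 16.6093

16.6093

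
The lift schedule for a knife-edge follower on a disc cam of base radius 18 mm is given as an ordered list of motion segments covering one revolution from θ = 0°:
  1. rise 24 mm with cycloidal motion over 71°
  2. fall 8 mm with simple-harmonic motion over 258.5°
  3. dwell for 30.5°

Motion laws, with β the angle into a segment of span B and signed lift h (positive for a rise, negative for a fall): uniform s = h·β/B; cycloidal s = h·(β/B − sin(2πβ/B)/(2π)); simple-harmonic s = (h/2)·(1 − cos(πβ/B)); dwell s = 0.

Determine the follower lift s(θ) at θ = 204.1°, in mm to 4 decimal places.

seg 1 [0°–71°] cycloidal, h=24: full span → s += 24 → s = 24.0000
seg 2 [71°–329.5°] simple-harmonic, h=-8: θ=204.1° here. β=133.1, B=258.5. -8/2·(1 − cos(π·0.5149)) = -4.1871 → s = 19.8129

19.8129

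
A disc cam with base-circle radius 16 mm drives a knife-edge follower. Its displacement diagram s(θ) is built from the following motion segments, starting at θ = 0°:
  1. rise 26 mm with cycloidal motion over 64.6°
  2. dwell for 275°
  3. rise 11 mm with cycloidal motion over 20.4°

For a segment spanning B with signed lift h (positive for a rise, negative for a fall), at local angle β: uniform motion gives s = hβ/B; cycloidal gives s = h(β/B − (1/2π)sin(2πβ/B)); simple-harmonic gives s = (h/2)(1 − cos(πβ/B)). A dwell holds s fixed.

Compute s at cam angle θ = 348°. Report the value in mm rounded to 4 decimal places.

seg 1 [0°–64.6°] cycloidal, h=26: full span → s += 26 → s = 26.0000
seg 2 [64.6°–339.6°] dwell: s stays 26.0000
seg 3 [339.6°–360°] cycloidal, h=11: θ=348° here. β=8.4, B=20.4. 11·(0.4118 − sin(2π·0.4118)/(2π)) = 3.6078 → s = 29.6078

29.6078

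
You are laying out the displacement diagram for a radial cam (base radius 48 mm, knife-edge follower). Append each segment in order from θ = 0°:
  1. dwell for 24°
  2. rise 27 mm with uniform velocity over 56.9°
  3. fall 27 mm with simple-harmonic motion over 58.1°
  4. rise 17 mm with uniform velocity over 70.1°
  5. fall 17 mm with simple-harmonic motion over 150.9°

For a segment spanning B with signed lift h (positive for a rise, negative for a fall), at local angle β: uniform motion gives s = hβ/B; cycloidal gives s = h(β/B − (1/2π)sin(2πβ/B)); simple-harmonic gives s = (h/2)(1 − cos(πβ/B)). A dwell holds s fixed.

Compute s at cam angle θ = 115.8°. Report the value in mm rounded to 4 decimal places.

seg 1 [0°–24°] dwell: s stays 0.0000
seg 2 [24°–80.9°] uniform, h=27: full span → s += 27 → s = 27.0000
seg 3 [80.9°–139°] simple-harmonic, h=-27: θ=115.8° here. β=34.9, B=58.1. -27/2·(1 − cos(π·0.6007)) = -17.6995 → s = 9.3005

9.3005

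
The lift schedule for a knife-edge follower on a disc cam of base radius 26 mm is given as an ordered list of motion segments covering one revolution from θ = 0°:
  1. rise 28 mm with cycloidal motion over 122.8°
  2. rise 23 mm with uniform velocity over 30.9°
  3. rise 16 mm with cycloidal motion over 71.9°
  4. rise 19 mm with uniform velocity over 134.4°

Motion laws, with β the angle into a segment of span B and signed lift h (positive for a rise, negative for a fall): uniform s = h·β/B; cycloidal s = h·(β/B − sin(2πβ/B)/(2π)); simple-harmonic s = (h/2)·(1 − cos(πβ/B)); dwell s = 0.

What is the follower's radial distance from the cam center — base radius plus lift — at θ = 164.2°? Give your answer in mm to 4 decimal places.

seg 1 [0°–122.8°] cycloidal, h=28: full span → s += 28 → s = 28.0000
seg 2 [122.8°–153.7°] uniform, h=23: full span → s += 23 → s = 51.0000
seg 3 [153.7°–225.6°] cycloidal, h=16: θ=164.2° here. β=10.5, B=71.9. 16·(0.1460 − sin(2π·0.1460)/(2π)) = 0.3143 → s = 51.3143
radial distance = base radius + s = 26 + 51.3143 = 77.3143

77.3143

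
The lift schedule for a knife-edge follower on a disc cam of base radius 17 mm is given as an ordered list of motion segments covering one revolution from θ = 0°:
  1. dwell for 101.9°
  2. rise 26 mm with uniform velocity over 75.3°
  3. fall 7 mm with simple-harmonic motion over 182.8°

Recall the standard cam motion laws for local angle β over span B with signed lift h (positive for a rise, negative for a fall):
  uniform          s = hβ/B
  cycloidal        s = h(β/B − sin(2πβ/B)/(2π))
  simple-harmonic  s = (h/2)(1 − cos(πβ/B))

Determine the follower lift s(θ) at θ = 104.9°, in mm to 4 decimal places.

seg 1 [0°–101.9°] dwell: s stays 0.0000
seg 2 [101.9°–177.2°] uniform, h=26: θ=104.9° here. β=3, B=75.3. 26·3/75.3 = 1.0359 → s = 1.0359

1.0359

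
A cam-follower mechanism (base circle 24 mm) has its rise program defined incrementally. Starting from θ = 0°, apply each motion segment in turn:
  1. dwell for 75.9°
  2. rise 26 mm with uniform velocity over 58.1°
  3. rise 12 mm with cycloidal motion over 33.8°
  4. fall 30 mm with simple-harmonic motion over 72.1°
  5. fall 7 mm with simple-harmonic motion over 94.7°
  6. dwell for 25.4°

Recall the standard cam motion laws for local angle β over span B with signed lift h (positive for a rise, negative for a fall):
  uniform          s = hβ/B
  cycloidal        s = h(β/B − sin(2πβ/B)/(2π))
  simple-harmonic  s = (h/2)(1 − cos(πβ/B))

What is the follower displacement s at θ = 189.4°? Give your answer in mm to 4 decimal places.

seg 1 [0°–75.9°] dwell: s stays 0.0000
seg 2 [75.9°–134°] uniform, h=26: full span → s += 26 → s = 26.0000
seg 3 [134°–167.8°] cycloidal, h=12: full span → s += 12 → s = 38.0000
seg 4 [167.8°–239.9°] simple-harmonic, h=-30: θ=189.4° here. β=21.6, B=72.1. -30/2·(1 − cos(π·0.2996)) = -6.1674 → s = 31.8326

31.8326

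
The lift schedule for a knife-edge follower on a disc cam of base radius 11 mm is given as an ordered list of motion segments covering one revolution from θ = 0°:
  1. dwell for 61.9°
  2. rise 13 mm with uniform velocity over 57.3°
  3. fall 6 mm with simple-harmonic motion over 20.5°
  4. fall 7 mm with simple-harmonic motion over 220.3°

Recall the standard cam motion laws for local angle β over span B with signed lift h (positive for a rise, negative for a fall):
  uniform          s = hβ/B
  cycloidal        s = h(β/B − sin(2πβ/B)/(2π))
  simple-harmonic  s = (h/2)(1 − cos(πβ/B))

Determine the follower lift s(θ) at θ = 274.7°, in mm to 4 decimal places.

seg 1 [0°–61.9°] dwell: s stays 0.0000
seg 2 [61.9°–119.2°] uniform, h=13: full span → s += 13 → s = 13.0000
seg 3 [119.2°–139.7°] simple-harmonic, h=-6: full span → s += -6 → s = 7.0000
seg 4 [139.7°–360°] simple-harmonic, h=-7: θ=274.7° here. β=135, B=220.3. -7/2·(1 − cos(π·0.6128)) = -4.7145 → s = 2.2855

2.2855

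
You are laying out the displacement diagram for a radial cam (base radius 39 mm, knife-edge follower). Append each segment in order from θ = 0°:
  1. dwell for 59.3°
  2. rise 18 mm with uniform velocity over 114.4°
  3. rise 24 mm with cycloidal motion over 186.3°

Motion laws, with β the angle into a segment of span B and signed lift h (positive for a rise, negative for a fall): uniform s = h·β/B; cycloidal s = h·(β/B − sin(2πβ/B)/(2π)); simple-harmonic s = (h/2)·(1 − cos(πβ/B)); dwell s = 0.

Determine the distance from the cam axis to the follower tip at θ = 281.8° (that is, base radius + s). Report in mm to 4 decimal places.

seg 1 [0°–59.3°] dwell: s stays 0.0000
seg 2 [59.3°–173.7°] uniform, h=18: full span → s += 18 → s = 18.0000
seg 3 [173.7°–360°] cycloidal, h=24: θ=281.8° here. β=108.1, B=186.3. 24·(0.5802 − sin(2π·0.5802)/(2π)) = 15.7713 → s = 33.7713
radial distance = base radius + s = 39 + 33.7713 = 72.7713

72.7713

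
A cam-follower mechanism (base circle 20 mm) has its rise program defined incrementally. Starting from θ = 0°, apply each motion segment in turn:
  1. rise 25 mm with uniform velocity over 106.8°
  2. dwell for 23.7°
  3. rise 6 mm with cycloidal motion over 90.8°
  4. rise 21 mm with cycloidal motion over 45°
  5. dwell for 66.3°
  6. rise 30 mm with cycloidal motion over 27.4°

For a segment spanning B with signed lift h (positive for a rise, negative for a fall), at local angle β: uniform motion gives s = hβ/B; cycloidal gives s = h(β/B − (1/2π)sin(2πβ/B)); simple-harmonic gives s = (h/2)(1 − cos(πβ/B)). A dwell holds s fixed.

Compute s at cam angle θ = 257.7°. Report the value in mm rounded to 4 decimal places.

seg 1 [0°–106.8°] uniform, h=25: full span → s += 25 → s = 25.0000
seg 2 [106.8°–130.5°] dwell: s stays 25.0000
seg 3 [130.5°–221.3°] cycloidal, h=6: full span → s += 6 → s = 31.0000
seg 4 [221.3°–266.3°] cycloidal, h=21: θ=257.7° here. β=36.4, B=45. 21·(0.8089 − sin(2π·0.8089)/(2π)) = 20.1027 → s = 51.1027

51.1027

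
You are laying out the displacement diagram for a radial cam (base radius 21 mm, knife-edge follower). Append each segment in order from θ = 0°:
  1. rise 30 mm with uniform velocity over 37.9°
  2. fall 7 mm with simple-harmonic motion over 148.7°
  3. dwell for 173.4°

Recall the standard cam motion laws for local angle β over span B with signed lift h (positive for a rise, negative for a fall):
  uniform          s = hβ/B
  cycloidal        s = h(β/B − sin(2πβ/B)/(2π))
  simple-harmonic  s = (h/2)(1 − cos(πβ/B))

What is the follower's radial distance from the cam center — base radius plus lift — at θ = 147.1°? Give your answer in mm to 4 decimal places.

seg 1 [0°–37.9°] uniform, h=30: full span → s += 30 → s = 30.0000
seg 2 [37.9°–186.6°] simple-harmonic, h=-7: θ=147.1° here. β=109.2, B=148.7. -7/2·(1 − cos(π·0.7344)) = -5.8504 → s = 24.1496
radial distance = base radius + s = 21 + 24.1496 = 45.1496

45.1496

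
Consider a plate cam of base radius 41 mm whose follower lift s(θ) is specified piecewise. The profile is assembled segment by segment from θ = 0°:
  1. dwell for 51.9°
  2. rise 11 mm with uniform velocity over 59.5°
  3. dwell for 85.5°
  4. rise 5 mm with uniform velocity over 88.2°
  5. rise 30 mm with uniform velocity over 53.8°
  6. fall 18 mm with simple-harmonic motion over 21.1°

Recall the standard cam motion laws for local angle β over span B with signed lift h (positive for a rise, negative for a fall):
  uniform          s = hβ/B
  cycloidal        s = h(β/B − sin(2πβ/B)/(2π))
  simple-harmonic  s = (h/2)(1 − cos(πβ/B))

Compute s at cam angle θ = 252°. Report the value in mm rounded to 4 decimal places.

seg 1 [0°–51.9°] dwell: s stays 0.0000
seg 2 [51.9°–111.4°] uniform, h=11: full span → s += 11 → s = 11.0000
seg 3 [111.4°–196.9°] dwell: s stays 11.0000
seg 4 [196.9°–285.1°] uniform, h=5: θ=252° here. β=55.1, B=88.2. 5·55.1/88.2 = 3.1236 → s = 14.1236

14.1236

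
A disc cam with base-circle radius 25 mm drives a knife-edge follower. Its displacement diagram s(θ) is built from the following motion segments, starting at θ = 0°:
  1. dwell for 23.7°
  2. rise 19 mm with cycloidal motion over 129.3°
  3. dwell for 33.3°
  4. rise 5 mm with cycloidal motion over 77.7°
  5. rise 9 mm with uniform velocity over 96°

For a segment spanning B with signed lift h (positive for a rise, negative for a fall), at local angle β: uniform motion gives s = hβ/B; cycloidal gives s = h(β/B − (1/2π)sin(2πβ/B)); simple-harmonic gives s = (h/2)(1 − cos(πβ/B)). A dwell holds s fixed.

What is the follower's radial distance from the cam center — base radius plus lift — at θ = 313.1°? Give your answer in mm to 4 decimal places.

seg 1 [0°–23.7°] dwell: s stays 0.0000
seg 2 [23.7°–153°] cycloidal, h=19: full span → s += 19 → s = 19.0000
seg 3 [153°–186.3°] dwell: s stays 19.0000
seg 4 [186.3°–264°] cycloidal, h=5: full span → s += 5 → s = 24.0000
seg 5 [264°–360°] uniform, h=9: θ=313.1° here. β=49.1, B=96. 9·49.1/96 = 4.6031 → s = 28.6031
radial distance = base radius + s = 25 + 28.6031 = 53.6031

53.6031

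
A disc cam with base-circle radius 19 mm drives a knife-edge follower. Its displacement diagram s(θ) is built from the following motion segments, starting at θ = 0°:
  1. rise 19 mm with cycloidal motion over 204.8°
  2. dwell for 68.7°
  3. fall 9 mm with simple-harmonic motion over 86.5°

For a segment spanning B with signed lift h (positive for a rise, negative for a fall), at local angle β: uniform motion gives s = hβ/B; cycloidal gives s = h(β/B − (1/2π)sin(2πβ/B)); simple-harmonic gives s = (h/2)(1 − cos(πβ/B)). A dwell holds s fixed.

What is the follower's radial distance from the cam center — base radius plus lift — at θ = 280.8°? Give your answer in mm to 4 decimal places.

seg 1 [0°–204.8°] cycloidal, h=19: full span → s += 19 → s = 19.0000
seg 2 [204.8°–273.5°] dwell: s stays 19.0000
seg 3 [273.5°–360°] simple-harmonic, h=-9: θ=280.8° here. β=7.3, B=86.5. -9/2·(1 − cos(π·0.0844)) = -0.1572 → s = 18.8428
radial distance = base radius + s = 19 + 18.8428 = 37.8428

37.8428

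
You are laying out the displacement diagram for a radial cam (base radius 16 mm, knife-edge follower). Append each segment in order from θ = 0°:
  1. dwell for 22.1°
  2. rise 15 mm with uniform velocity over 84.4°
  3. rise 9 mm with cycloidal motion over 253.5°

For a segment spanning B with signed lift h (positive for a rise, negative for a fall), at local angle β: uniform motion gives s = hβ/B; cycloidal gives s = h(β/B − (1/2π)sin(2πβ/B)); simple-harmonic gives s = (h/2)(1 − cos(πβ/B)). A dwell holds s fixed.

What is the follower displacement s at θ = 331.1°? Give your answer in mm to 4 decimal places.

seg 1 [0°–22.1°] dwell: s stays 0.0000
seg 2 [22.1°–106.5°] uniform, h=15: full span → s += 15 → s = 15.0000
seg 3 [106.5°–360°] cycloidal, h=9: θ=331.1° here. β=224.6, B=253.5. 9·(0.8860 − sin(2π·0.8860)/(2π)) = 8.9145 → s = 23.9145

23.9145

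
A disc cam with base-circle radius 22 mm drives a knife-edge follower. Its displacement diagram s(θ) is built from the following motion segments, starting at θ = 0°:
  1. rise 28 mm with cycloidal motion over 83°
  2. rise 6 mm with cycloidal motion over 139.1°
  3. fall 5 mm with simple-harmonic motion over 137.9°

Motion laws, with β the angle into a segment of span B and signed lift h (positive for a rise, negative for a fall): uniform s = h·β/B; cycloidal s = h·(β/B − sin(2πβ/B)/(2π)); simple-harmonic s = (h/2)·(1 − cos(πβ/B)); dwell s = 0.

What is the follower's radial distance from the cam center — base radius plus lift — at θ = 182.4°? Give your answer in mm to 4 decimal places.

seg 1 [0°–83°] cycloidal, h=28: full span → s += 28 → s = 28.0000
seg 2 [83°–222.1°] cycloidal, h=6: θ=182.4° here. β=99.4, B=139.1. 6·(0.7146 − sin(2π·0.7146)/(2π)) = 5.2190 → s = 33.2190
radial distance = base radius + s = 22 + 33.2190 = 55.2190

55.2190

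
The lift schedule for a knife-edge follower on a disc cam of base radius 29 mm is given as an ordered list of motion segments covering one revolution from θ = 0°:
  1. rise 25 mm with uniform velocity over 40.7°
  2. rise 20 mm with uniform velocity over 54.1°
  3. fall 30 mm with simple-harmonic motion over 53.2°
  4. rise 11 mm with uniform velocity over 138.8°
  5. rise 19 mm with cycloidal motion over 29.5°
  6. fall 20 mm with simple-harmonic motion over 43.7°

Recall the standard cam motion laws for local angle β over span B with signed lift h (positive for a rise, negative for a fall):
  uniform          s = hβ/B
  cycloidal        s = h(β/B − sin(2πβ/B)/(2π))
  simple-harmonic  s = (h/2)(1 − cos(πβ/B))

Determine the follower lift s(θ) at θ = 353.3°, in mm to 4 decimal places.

seg 1 [0°–40.7°] uniform, h=25: full span → s += 25 → s = 25.0000
seg 2 [40.7°–94.8°] uniform, h=20: full span → s += 20 → s = 45.0000
seg 3 [94.8°–148°] simple-harmonic, h=-30: full span → s += -30 → s = 15.0000
seg 4 [148°–286.8°] uniform, h=11: full span → s += 11 → s = 26.0000
seg 5 [286.8°–316.3°] cycloidal, h=19: full span → s += 19 → s = 45.0000
seg 6 [316.3°–360°] simple-harmonic, h=-20: θ=353.3° here. β=37, B=43.7. -20/2·(1 − cos(π·0.8467)) = -18.8623 → s = 26.1377

26.1377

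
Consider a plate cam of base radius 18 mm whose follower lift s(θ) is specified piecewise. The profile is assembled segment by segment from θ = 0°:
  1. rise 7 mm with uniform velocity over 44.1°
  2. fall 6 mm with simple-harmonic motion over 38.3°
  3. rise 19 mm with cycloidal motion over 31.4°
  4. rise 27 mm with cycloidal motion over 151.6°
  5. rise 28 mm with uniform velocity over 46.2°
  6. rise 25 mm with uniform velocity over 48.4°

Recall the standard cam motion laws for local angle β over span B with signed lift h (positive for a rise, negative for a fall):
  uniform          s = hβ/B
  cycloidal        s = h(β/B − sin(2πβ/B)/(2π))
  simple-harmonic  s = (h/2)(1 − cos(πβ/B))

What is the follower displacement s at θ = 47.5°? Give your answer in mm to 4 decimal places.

seg 1 [0°–44.1°] uniform, h=7: full span → s += 7 → s = 7.0000
seg 2 [44.1°–82.4°] simple-harmonic, h=-6: θ=47.5° here. β=3.4, B=38.3. -6/2·(1 − cos(π·0.0888)) = -0.1159 → s = 6.8841

6.8841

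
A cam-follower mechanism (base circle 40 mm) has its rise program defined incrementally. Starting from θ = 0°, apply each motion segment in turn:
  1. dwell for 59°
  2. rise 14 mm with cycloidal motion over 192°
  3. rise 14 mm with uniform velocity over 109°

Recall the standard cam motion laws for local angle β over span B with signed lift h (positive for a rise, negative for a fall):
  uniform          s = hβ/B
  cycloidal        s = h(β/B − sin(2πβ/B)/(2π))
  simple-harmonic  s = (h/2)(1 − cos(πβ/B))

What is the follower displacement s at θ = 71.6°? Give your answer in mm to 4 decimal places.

seg 1 [0°–59°] dwell: s stays 0.0000
seg 2 [59°–251°] cycloidal, h=14: θ=71.6° here. β=12.6, B=192. 14·(0.0656 − sin(2π·0.0656)/(2π)) = 0.0258 → s = 0.0258

0.0258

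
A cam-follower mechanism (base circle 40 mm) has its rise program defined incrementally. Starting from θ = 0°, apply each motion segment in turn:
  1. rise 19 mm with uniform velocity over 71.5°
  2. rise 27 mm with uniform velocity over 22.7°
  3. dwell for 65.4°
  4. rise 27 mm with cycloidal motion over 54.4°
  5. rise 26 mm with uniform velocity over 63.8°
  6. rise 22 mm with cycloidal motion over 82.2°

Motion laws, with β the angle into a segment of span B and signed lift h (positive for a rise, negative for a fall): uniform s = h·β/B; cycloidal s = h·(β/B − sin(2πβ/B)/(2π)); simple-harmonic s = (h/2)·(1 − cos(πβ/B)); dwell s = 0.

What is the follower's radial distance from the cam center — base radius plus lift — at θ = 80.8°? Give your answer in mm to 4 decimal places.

seg 1 [0°–71.5°] uniform, h=19: full span → s += 19 → s = 19.0000
seg 2 [71.5°–94.2°] uniform, h=27: θ=80.8° here. β=9.3, B=22.7. 27·9.3/22.7 = 11.0617 → s = 30.0617
radial distance = base radius + s = 40 + 30.0617 = 70.0617

70.0617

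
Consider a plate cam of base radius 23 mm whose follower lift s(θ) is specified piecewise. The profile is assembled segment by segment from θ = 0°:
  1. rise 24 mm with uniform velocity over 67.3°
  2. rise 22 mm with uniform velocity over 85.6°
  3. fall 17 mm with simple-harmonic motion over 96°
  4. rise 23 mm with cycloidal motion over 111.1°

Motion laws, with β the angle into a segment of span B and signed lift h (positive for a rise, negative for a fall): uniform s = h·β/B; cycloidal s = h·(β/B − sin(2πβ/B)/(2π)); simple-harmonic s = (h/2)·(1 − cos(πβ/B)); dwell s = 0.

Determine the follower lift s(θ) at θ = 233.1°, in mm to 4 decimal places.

seg 1 [0°–67.3°] uniform, h=24: full span → s += 24 → s = 24.0000
seg 2 [67.3°–152.9°] uniform, h=22: full span → s += 22 → s = 46.0000
seg 3 [152.9°–248.9°] simple-harmonic, h=-17: θ=233.1° here. β=80.2, B=96. -17/2·(1 − cos(π·0.8354)) = -15.8889 → s = 30.1111

30.1111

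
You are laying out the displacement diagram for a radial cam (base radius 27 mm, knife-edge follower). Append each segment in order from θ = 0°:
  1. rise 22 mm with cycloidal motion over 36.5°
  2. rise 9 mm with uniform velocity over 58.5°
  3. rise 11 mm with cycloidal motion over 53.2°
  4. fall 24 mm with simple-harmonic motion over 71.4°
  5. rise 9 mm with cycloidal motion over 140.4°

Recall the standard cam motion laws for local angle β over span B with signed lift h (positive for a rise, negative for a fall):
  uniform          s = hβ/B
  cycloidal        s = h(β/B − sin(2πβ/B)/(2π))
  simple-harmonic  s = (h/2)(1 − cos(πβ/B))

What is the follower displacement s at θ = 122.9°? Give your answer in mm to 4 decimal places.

seg 1 [0°–36.5°] cycloidal, h=22: full span → s += 22 → s = 22.0000
seg 2 [36.5°–95°] uniform, h=9: full span → s += 9 → s = 31.0000
seg 3 [95°–148.2°] cycloidal, h=11: θ=122.9° here. β=27.9, B=53.2. 11·(0.5244 − sin(2π·0.5244)/(2π)) = 6.0365 → s = 37.0365

37.0365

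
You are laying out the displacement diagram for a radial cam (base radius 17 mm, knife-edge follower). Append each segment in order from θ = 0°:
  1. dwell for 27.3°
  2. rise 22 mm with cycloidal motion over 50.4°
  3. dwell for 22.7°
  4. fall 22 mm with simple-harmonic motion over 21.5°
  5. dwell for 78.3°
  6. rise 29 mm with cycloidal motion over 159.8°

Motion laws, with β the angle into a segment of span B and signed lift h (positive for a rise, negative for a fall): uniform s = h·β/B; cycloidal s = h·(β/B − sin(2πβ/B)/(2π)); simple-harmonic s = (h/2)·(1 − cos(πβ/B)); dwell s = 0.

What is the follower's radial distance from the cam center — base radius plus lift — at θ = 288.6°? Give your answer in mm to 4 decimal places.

seg 1 [0°–27.3°] dwell: s stays 0.0000
seg 2 [27.3°–77.7°] cycloidal, h=22: full span → s += 22 → s = 22.0000
seg 3 [77.7°–100.4°] dwell: s stays 22.0000
seg 4 [100.4°–121.9°] simple-harmonic, h=-22: full span → s += -22 → s = 0.0000
seg 5 [121.9°–200.2°] dwell: s stays 0.0000
seg 6 [200.2°–360°] cycloidal, h=29: θ=288.6° here. β=88.4, B=159.8. 29·(0.5532 − sin(2π·0.5532)/(2π)) = 17.5565 → s = 17.5565
radial distance = base radius + s = 17 + 17.5565 = 34.5565

34.5565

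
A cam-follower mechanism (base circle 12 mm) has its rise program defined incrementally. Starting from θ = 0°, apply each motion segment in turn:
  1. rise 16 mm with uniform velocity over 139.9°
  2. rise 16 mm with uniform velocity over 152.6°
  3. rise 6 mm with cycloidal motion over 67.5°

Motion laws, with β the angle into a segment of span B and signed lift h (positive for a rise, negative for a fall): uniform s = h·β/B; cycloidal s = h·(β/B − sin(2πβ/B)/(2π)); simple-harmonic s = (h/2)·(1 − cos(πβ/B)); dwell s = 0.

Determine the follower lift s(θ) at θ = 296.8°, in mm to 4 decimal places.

seg 1 [0°–139.9°] uniform, h=16: full span → s += 16 → s = 16.0000
seg 2 [139.9°–292.5°] uniform, h=16: full span → s += 16 → s = 32.0000
seg 3 [292.5°–360°] cycloidal, h=6: θ=296.8° here. β=4.3, B=67.5. 6·(0.0637 − sin(2π·0.0637)/(2π)) = 0.0101 → s = 32.0101

32.0101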